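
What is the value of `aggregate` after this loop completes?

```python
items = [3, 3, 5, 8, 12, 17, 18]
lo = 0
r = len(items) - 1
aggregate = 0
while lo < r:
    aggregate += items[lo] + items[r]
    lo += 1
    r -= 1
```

Sum of pairs from ends
`aggregate` takes the values: 0 → 21 → 41 → 58

Answer: 58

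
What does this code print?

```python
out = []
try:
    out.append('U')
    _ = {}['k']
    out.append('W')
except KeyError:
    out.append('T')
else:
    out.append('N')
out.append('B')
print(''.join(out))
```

Execution trace: 'U' (try body) → 'T' (except KeyError) → 'B' (after the try/except). Output: UTB

Answer: UTB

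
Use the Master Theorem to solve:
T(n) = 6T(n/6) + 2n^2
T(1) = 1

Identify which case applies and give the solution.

a=6, b=6, f(n)=2n^2. log_6(6) = 1. Since c=2 > 1 and the regularity condition holds (6(n/6)^2 = (6/6^2)n^2 with 6/6^2 < 1), Case 3 applies: T(n) = Θ(f(n)) = O(n^2).

Answer: O(n^2) - Case 3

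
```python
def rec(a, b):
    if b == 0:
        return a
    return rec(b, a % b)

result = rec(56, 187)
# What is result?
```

rec(56, 187) -> rec(187, 56) -> rec(56, 19) -> rec(19, 18) -> rec(18, 1) -> rec(1, 0) -> 1

Answer: 1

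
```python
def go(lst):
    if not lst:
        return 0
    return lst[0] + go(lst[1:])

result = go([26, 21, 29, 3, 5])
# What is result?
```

26 + 21 + 29 + 3 + 5 + 0 = 84

Answer: 84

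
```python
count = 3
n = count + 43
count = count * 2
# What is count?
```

Trace:
`count = 3` → count = 3
`n = count + 43` → n = 46
`count = count * 2` → count = 6
So count = 6

Answer: 6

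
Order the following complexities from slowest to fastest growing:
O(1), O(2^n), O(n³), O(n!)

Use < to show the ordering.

Ordered by growth rate: O(1) < O(n³) < O(2^n) < O(n!)

Answer: O(1) < O(n³) < O(2^n) < O(n!)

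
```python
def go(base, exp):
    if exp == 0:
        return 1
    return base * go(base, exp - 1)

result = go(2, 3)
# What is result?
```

go(2, 3) = 2 * 2 * 2 = 8

Answer: 8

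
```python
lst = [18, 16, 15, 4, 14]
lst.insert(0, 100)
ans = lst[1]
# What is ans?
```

Trace:
`lst = [18, 16, 15, 4, 14]` → lst = [18, 16, 15, 4, 14]
`lst.insert(0, 100)` → lst = [100, 18, 16, 15, 4, 14]
`ans = lst[1]` → ans = 18
So ans = 18

Answer: 18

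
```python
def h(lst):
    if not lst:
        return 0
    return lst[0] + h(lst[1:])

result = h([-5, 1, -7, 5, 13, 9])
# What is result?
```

(-5) + 1 + (-7) + 5 + 13 + 9 + 0 = 16

Answer: 16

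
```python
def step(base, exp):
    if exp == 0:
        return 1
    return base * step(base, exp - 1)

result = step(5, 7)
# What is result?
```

step(5, 7) = 5 * 5 * 5 * 5 * 5 * 5 * 5 = 78125

Answer: 78125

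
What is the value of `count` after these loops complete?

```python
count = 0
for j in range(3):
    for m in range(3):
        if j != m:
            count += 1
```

3² - 3 (exclude diagonal)
`count` takes the values: 0 → 1 → 2 → 3 → 4 → 5 → 6

Answer: 6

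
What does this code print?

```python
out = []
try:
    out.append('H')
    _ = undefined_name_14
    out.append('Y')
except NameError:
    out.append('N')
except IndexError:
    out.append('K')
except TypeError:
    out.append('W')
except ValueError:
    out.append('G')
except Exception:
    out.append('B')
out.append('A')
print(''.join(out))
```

Execution trace: 'H' (try body) → 'N' (except NameError) → 'A' (after the try/except). Output: HNA

Answer: HNA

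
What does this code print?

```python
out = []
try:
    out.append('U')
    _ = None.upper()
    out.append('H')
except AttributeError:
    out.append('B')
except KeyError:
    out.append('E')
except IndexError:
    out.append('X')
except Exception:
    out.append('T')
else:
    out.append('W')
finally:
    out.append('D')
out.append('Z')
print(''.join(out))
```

Execution trace: 'U' (try body) → 'B' (except AttributeError) → 'D' (finally) → 'Z' (after the try/except). Output: UBDZ

Answer: UBDZ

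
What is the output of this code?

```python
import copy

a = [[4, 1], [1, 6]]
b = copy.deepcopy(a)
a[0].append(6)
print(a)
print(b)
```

Key concept: deep copy is fully independent.
Step by step:
`a = [[4, 1], [1, 6]]` → a = [[4, 1], [1, 6]]
`b = copy.deepcopy(a)` → b = [[4, 1], [1, 6]]
`a[0].append(6)` → a = [[4, 1, 6], [1, 6]]
`print(a)` → prints [[4, 1, 6], [1, 6]]
`print(b)` → prints [[4, 1], [1, 6]]

Answer:
[[4, 1, 6], [1, 6]]
[[4, 1], [1, 6]]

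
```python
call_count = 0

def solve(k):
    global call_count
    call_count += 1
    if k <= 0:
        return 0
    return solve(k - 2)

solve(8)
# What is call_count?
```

Linear recursion stepping by 2: 5 calls from k=8 down to ≤0.

Answer: 5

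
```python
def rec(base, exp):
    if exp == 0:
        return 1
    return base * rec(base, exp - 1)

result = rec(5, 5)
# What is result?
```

rec(5, 5) = 5 * 5 * 5 * 5 * 5 = 3125

Answer: 3125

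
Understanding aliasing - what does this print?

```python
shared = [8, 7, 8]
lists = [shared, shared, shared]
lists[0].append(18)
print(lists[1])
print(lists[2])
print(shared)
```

Key concept: list of same reference.
Step by step:
`shared = [8, 7, 8]` → shared = [8, 7, 8]
`lists = [shared, shared, shared]` → lists = [[8, 7, 8], [8, 7, 8], [8, 7, 8]]
`lists[0].append(18)` → shared = [8, 7, 8, 18]; lists = [[8, 7, 8, 18], [8, 7, 8, 18], [8, 7, 8, 18]]
`print(lists[1])` → prints [8, 7, 8, 18]
`print(lists[2])` → prints [8, 7, 8, 18]
`print(shared)` → prints [8, 7, 8, 18]

Answer:
[8, 7, 8, 18]
[8, 7, 8, 18]
[8, 7, 8, 18]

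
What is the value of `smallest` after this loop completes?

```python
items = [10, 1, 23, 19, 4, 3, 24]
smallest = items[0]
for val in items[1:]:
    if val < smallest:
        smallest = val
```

Minimum of [10, 1, 23, 19, 4, 3, 24]
`smallest` takes the values: 10 → 1

Answer: 1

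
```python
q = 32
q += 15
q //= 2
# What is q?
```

Trace:
`q = 32` → q = 32
`q += 15` → q = 47
`q //= 2` → q = 23
So q = 23

Answer: 23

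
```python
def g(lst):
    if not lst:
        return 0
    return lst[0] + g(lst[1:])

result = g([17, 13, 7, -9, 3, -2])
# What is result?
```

17 + 13 + 7 + (-9) + 3 + (-2) + 0 = 29

Answer: 29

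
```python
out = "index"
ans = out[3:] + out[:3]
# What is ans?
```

Trace:
`out = "index"` → out = 'index'
`ans = out[3:] + out[:3]` → ans = 'exind'
So ans = 'exind'

Answer: 'exind'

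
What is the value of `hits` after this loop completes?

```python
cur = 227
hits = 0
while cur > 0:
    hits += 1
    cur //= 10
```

Count digits by repeated division by 10
`hits` takes the values: 0 → 1 → 2 → 3

Answer: 3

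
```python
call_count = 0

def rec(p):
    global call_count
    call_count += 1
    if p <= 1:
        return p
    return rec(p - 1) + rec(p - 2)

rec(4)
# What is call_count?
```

Calls(p) = 1 + Calls(p-1) + Calls(p-2); Calls(0)=Calls(1)=1. For p=4 this gives 9.

Answer: 9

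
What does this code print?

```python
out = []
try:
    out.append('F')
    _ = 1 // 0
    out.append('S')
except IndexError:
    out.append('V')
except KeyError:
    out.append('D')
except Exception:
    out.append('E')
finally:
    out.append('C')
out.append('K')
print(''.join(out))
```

Execution trace: 'F' (try body) → 'E' (except Exception) → 'C' (finally) → 'K' (after the try/except). Output: FECK

Answer: FECK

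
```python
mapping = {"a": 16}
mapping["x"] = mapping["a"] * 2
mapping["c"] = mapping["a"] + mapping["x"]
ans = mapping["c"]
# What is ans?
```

Trace:
`mapping = {"a": 16}` → mapping = {'a': 16}
`mapping["x"] = mapping["a"] * 2` → mapping = {'a': 16, 'x': 32}
`mapping["c"] = mapping["a"] + mapping["x"]` → mapping = {'a': 16, 'x': 32, 'c': 48}
`ans = mapping["c"]` → ans = 48
So ans = 48

Answer: 48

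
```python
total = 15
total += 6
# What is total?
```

Trace:
`total = 15` → total = 15
`total += 6` → total = 21
So total = 21

Answer: 21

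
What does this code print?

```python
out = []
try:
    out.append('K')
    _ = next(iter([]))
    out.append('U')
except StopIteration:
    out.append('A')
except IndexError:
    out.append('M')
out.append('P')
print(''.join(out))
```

Execution trace: 'K' (try body) → 'A' (except StopIteration) → 'P' (after the try/except). Output: KAP

Answer: KAP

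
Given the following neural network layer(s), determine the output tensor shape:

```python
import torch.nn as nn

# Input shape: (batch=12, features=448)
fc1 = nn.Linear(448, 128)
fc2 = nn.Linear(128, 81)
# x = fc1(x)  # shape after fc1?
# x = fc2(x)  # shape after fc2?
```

Input: (12, 448) -> after fc1: (12, 128) -> Output: (12, 81)

Answer: (12, 81)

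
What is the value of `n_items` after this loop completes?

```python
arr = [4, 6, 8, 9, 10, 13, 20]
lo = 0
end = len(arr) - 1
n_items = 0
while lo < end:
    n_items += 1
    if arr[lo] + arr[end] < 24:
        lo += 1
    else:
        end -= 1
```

Steps to find pair summing to 24
`n_items` takes the values: 0 → 1 → 2 → 3 → 4 → 5 → 6

Answer: 6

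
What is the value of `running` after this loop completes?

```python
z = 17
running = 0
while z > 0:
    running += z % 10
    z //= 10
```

Sum digits of 17
`running` takes the values: 0 → 7 → 8

Answer: 8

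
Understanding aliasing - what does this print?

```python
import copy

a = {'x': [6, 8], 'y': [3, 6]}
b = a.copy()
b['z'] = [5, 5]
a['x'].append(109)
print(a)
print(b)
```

Key concept: shallow copy of dict with mutable values.
Step by step:
`a = {'x': [6, 8], 'y': [3, 6]}` → a = {'x': [6, 8], 'y': [3, 6]}
`b = a.copy()` → b = {'x': [6, 8], 'y': [3, 6]}
`b['z'] = [5, 5]` → b = {'x': [6, 8], 'y': [3, 6], 'z': [5, 5]}
`a['x'].append(109)` → a = {'x': [6, 8, 109], 'y': [3, 6]}; b = {'x': [6, 8, 109], 'y': [3, 6], 'z': [5, 5]}
`print(a)` → prints {'x': [6, 8, 109], 'y': [3, 6]}
`print(b)` → prints {'x': [6, 8, 109], 'y': [3, 6], 'z': [5, 5]}

Answer:
{'x': [6, 8, 109], 'y': [3, 6]}
{'x': [6, 8, 109], 'y': [3, 6], 'z': [5, 5]}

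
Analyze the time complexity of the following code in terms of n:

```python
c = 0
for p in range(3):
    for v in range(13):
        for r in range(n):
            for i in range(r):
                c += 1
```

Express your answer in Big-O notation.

Each loop level contributes: 1 × 1 × n × n. Multiplying the contributions gives O(n^2).

Answer: O(n^2)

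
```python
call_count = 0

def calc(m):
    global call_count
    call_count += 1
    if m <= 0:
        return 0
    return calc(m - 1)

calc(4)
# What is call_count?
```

Linear recursion stepping by 1: 5 calls from m=4 down to ≤0.

Answer: 5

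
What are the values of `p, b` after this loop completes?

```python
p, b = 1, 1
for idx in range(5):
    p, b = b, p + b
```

Fibonacci: after 5 iterations
`p, b` takes the values: (1, 1) → (1, 2) → (2, 3) → (3, 5) → (5, 8) → (8, 13)

Answer: 8, 13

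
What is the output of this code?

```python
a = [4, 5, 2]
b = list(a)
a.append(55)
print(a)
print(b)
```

Key concept: list() constructor creates copy.
Step by step:
`a = [4, 5, 2]` → a = [4, 5, 2]
`b = list(a)` → b = [4, 5, 2]
`a.append(55)` → a = [4, 5, 2, 55]
`print(a)` → prints [4, 5, 2, 55]
`print(b)` → prints [4, 5, 2]

Answer:
[4, 5, 2, 55]
[4, 5, 2]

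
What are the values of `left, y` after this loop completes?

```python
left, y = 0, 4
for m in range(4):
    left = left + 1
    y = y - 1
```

left goes 0→4, y goes 4→0
`left, y` takes the values: (0, 4) → (1, 4) → (1, 3) → (2, 3) → (2, 2) → (3, 2) → (3, 1) → (4, 1) → (4, 0)

Answer: 4, 0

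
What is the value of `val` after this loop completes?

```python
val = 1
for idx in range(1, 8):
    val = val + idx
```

Start at 1, add 1 through 7
`val` takes the values: 1 → 2 → 4 → 7 → 11 → 16 → 22 → 29

Answer: 29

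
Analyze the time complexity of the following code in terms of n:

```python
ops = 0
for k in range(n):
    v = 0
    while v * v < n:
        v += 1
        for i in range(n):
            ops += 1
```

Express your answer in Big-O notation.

Each loop level contributes: n × √n × n. Multiplying the contributions gives O(n^2√n).

Answer: O(n^2√n)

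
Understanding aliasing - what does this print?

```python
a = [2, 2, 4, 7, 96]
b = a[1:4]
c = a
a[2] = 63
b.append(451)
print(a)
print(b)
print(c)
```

Key concept: slice vs alias.
Step by step:
`a = [2, 2, 4, 7, 96]` → a = [2, 2, 4, 7, 96]
`b = a[1:4]` → b = [2, 4, 7]
`c = a` → c = [2, 2, 4, 7, 96] (same object as a)
`a[2] = 63` → a = [2, 2, 63, 7, 96] (same object as c); c = [2, 2, 63, 7, 96] (same object as a)
`b.append(451)` → b = [2, 4, 7, 451]
`print(a)` → prints [2, 2, 63, 7, 96]
`print(b)` → prints [2, 4, 7, 451]
`print(c)` → prints [2, 2, 63, 7, 96]

Answer:
[2, 2, 63, 7, 96]
[2, 4, 7, 451]
[2, 2, 63, 7, 96]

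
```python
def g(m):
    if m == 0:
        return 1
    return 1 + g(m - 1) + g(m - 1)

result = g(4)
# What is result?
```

g(m) = 1 + 2·g(m-1), g(0)=1. Closed form: (1+1)·2^4 - 1 = 31.

Answer: 31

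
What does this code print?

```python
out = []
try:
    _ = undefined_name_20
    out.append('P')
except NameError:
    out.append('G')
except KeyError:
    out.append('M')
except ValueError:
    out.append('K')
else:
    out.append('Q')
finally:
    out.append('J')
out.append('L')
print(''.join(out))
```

Execution trace: 'G' (except NameError) → 'J' (finally) → 'L' (after the try/except). Output: GJL

Answer: GJL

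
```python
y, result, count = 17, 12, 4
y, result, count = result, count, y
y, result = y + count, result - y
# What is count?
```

Trace:
`y, result, count = 17, 12, 4` → y = 17; result = 12; count = 4
`y, result, count = result, count, y` → y = 12; result = 4; count = 17
`y, result = y + count, result - y` → y = 29; result = -8
So count = 17

Answer: 17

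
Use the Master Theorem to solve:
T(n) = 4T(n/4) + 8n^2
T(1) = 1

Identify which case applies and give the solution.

a=4, b=4, f(n)=8n^2. log_4(4) = 1. Since c=2 > 1 and the regularity condition holds (4(n/4)^2 = (4/4^2)n^2 with 4/4^2 < 1), Case 3 applies: T(n) = Θ(f(n)) = O(n^2).

Answer: O(n^2) - Case 3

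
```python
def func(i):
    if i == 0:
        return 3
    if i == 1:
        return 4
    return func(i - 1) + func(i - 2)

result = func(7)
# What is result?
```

Build up from base cases: func(0)=3, func(1)=4, func(2)=7, func(3)=11, func(4)=18, func(5)=29, func(6)=47, ..., func(7)=76

Answer: 76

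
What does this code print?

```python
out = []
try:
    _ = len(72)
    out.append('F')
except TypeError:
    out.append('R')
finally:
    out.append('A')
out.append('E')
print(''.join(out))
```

Execution trace: 'R' (except TypeError) → 'A' (finally) → 'E' (after the try/except). Output: RAE

Answer: RAE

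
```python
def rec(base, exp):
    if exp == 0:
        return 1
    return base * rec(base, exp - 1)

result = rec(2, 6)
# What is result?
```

rec(2, 6) = 2 * 2 * 2 * 2 * 2 * 2 = 64

Answer: 64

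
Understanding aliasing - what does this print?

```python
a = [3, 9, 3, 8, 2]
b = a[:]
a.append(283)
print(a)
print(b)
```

Key concept: slice [:] creates copy.
Step by step:
`a = [3, 9, 3, 8, 2]` → a = [3, 9, 3, 8, 2]
`b = a[:]` → b = [3, 9, 3, 8, 2]
`a.append(283)` → a = [3, 9, 3, 8, 2, 283]
`print(a)` → prints [3, 9, 3, 8, 2, 283]
`print(b)` → prints [3, 9, 3, 8, 2]

Answer:
[3, 9, 3, 8, 2, 283]
[3, 9, 3, 8, 2]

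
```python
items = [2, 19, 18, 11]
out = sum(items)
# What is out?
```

Trace:
`items = [2, 19, 18, 11]` → items = [2, 19, 18, 11]
`out = sum(items)` → out = 50
So out = 50

Answer: 50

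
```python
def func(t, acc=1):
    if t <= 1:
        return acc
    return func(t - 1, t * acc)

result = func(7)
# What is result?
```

Accumulator trace (n, acc): (7, 1) -> (6, 7) -> (5, 42) -> (4, 210) -> (3, 840) -> (2, 2520) -> (1, 5040) -> return 5040

Answer: 5040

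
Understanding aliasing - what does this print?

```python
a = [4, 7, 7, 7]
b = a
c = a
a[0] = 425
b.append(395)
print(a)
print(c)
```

Key concept: multiple aliases.
Step by step:
`a = [4, 7, 7, 7]` → a = [4, 7, 7, 7]
`b = a` → b = [4, 7, 7, 7] (same object as a)
`c = a` → c = [4, 7, 7, 7] (same object as a, b)
`a[0] = 425` → a = [425, 7, 7, 7] (same object as b, c); b = [425, 7, 7, 7] (same object as a, c); c = [425, 7, 7, 7] (same object as a, b)
`b.append(395)` → a = [425, 7, 7, 7, 395] (same object as b, c); b = [425, 7, 7, 7, 395] (same object as a, c); c = [425, 7, 7, 7, 395] (same object as a, b)
`print(a)` → prints [425, 7, 7, 7, 395]
`print(c)` → prints [425, 7, 7, 7, 395]

Answer:
[425, 7, 7, 7, 395]
[425, 7, 7, 7, 395]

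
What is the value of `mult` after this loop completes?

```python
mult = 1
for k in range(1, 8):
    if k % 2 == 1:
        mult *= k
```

Product of odd numbers 1 to 7
`mult` takes the values: 1 → 3 → 15 → 105

Answer: 105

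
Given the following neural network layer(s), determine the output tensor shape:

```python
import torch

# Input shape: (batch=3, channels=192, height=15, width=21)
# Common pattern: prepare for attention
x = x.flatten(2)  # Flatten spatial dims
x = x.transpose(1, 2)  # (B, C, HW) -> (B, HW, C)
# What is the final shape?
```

Input: (3, 192, 15, 21) -> after flatten(2): (3, 192, 315) -> Output: (3, 315, 192)

Answer: (3, 315, 192)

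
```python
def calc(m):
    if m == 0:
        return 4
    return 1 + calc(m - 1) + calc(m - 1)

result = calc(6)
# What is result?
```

calc(m) = 1 + 2·calc(m-1), calc(0)=4. Closed form: (4+1)·2^6 - 1 = 319.

Answer: 319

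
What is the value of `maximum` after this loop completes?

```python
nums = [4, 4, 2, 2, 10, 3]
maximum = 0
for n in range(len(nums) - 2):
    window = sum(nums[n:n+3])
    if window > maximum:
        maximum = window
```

Max sum of 3-element window in [4, 4, 2, 2, 10, 3]
`maximum` takes the values: 0 → 10 → 14 → 15

Answer: 15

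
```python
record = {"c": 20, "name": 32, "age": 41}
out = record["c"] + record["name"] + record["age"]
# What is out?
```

Trace:
`record = {"c": 20, "name": 32, "age": 41}` → record = {'c': 20, 'name': 32, 'age': 41}
`out = record["c"] + record["name"] + record["age"]` → out = 93
So out = 93

Answer: 93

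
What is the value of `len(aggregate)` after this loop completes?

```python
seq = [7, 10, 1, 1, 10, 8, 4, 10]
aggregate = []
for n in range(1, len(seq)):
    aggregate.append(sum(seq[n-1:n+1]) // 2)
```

Number of 2-element averages
`aggregate` takes the values: [] → [8] → [8, 5] → [8, 5, 1] → [8, 5, 1, 5] → [8, 5, 1, 5, 9] → [8, 5, 1, 5, 9, 6] → [8, 5, 1, 5, 9, 6, 7]
So `len(aggregate)` = 7

Answer: 7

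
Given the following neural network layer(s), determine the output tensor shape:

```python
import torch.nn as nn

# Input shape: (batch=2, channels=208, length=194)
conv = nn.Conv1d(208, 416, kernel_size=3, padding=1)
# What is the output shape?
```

Input: (2, 208, 194) -> Output: (2, 416, 194)

Answer: (2, 416, 194)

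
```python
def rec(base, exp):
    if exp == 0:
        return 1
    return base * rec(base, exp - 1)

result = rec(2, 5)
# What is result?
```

rec(2, 5) = 2 * 2 * 2 * 2 * 2 = 32

Answer: 32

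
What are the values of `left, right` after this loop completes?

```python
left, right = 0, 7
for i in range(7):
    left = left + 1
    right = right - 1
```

left goes 0→7, right goes 7→0
`left, right` takes the values: (0, 7) → (1, 7) → (1, 6) → (2, 6) → (2, 5) → (3, 5) → (3, 4) → (4, 4) → (4, 3) → (5, 3) → (5, 2) → (6, 2) → (6, 1) → (7, 1) → (7, 0)

Answer: 7, 0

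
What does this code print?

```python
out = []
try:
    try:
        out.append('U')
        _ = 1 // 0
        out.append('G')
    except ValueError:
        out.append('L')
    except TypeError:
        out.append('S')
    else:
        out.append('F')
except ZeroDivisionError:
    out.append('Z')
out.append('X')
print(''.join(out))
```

Execution trace: 'U' (try body) → 'Z' (outer except ZeroDivisionError) → 'X' (after the try/except). Output: UZX

Answer: UZX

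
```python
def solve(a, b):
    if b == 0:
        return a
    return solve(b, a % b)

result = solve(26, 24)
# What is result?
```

solve(26, 24) -> solve(24, 2) -> solve(2, 0) -> 2

Answer: 2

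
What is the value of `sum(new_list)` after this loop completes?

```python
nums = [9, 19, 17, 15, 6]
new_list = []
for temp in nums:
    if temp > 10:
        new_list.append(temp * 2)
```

Sum of doubled values > 10
`new_list` takes the values: [] → [38] → [38, 34] → [38, 34, 30]
So `sum(new_list)` = 102

Answer: 102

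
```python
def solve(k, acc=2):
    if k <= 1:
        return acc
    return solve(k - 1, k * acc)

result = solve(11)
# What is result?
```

Accumulator trace (n, acc): (11, 2) -> (10, 22) -> (9, 220) -> (8, 1980) -> (7, 15840) -> (6, 110880) -> (5, 665280) -> (4, 3326400) -> (3, 13305600) -> (2, 39916800) -> (1, 79833600) -> return 79833600

Answer: 79833600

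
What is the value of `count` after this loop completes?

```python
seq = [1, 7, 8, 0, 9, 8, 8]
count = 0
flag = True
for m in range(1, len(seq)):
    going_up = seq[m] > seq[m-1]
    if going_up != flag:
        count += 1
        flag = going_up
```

Count direction changes in [1, 7, 8, 0, 9, 8, 8]
`count` takes the values: 0 → 1 → 2 → 3

Answer: 3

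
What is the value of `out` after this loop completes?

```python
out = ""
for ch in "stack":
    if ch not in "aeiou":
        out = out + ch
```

Remove vowels from 'stack'
`out` takes the values: "" → "s" → "st" → "stc" → "stck"

Answer: "stck"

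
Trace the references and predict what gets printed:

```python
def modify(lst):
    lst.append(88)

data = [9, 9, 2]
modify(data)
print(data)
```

Key concept: function modifies passed list.
Step by step:
`data = [9, 9, 2]` → data = [9, 9, 2]
`modify(data)` → data = [9, 9, 2, 88]
`print(data)` → prints [9, 9, 2, 88]

Answer: [9, 9, 2, 88]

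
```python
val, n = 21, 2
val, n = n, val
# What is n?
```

Trace:
`val, n = 21, 2` → val = 21; n = 2
`val, n = n, val` → val = 2; n = 21
So n = 21

Answer: 21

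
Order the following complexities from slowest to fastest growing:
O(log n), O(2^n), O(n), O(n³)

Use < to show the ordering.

Ordered by growth rate: O(log n) < O(n) < O(n³) < O(2^n)

Answer: O(log n) < O(n) < O(n³) < O(2^n)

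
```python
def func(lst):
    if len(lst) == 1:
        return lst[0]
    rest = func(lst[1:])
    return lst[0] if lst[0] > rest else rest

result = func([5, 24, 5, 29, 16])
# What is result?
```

Recursive max over [5, 24, 5, 29, 16] = 29

Answer: 29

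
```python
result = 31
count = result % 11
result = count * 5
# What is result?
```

Trace:
`result = 31` → result = 31
`count = result % 11` → count = 9
`result = count * 5` → result = 45
So result = 45

Answer: 45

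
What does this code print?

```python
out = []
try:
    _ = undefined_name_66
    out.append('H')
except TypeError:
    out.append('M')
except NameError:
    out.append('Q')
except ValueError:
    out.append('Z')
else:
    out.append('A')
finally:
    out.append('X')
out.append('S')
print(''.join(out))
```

Execution trace: 'Q' (except NameError) → 'X' (finally) → 'S' (after the try/except). Output: QXS

Answer: QXS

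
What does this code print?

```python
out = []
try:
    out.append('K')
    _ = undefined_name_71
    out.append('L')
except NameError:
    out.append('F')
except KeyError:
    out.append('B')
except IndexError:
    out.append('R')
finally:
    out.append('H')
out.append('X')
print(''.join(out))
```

Execution trace: 'K' (try body) → 'F' (except NameError) → 'H' (finally) → 'X' (after the try/except). Output: KFHX

Answer: KFHX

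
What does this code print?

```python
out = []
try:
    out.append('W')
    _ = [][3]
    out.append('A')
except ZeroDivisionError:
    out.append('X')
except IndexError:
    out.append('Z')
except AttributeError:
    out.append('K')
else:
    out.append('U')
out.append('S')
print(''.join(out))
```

Execution trace: 'W' (try body) → 'Z' (except IndexError) → 'S' (after the try/except). Output: WZS

Answer: WZS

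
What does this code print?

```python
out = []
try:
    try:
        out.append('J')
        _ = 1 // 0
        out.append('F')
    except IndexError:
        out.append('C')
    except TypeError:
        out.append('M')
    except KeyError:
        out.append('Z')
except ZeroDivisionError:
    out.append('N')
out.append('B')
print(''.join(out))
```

Execution trace: 'J' (try body) → 'N' (outer except ZeroDivisionError) → 'B' (after the try/except). Output: JNB

Answer: JNB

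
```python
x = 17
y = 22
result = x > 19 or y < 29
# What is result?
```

Trace:
`x = 17` → x = 17
`y = 22` → y = 22
`result = x > 19 or y < 29` → result = True
So result = True

Answer: True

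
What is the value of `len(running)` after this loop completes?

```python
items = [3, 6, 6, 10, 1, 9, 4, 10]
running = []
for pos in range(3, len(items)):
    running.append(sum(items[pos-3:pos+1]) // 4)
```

Number of 4-element averages
`running` takes the values: [] → [6] → [6, 5] → [6, 5, 6] → [6, 5, 6, 6] → [6, 5, 6, 6, 6]
So `len(running)` = 5

Answer: 5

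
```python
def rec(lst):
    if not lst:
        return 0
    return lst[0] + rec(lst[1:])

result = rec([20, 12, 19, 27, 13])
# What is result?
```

20 + 12 + 19 + 27 + 13 + 0 = 91

Answer: 91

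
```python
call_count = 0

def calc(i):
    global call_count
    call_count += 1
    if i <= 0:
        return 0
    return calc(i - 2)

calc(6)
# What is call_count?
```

Linear recursion stepping by 2: 4 calls from i=6 down to ≤0.

Answer: 4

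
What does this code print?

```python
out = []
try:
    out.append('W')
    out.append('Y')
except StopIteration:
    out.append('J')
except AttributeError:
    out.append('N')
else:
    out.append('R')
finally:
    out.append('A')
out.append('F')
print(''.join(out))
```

Execution trace: 'W' (try body) → 'Y' (try body, no exception) → 'R' (else) → 'A' (finally) → 'F' (after the try/except). Output: WYRAF

Answer: WYRAF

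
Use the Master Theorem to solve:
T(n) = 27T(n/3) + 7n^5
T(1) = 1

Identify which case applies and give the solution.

a=27, b=3, f(n)=7n^5. log_3(27) = 3. Since c=5 > 3 and the regularity condition holds (27(n/3)^5 = (27/3^5)n^5 with 27/3^5 < 1), Case 3 applies: T(n) = Θ(f(n)) = O(n^5).

Answer: O(n^5) - Case 3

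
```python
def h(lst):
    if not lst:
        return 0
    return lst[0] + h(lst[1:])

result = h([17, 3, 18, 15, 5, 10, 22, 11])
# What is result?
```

17 + 3 + 18 + 15 + 5 + 10 + 22 + 11 + 0 = 101

Answer: 101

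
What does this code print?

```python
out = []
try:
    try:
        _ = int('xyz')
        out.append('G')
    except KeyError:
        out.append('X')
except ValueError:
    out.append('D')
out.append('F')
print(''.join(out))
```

Execution trace: 'D' (outer except ValueError) → 'F' (after the try/except). Output: DF

Answer: DF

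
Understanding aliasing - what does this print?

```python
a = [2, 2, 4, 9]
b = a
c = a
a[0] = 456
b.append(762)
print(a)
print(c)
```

Key concept: multiple aliases.
Step by step:
`a = [2, 2, 4, 9]` → a = [2, 2, 4, 9]
`b = a` → b = [2, 2, 4, 9] (same object as a)
`c = a` → c = [2, 2, 4, 9] (same object as a, b)
`a[0] = 456` → a = [456, 2, 4, 9] (same object as b, c); b = [456, 2, 4, 9] (same object as a, c); c = [456, 2, 4, 9] (same object as a, b)
`b.append(762)` → a = [456, 2, 4, 9, 762] (same object as b, c); b = [456, 2, 4, 9, 762] (same object as a, c); c = [456, 2, 4, 9, 762] (same object as a, b)
`print(a)` → prints [456, 2, 4, 9, 762]
`print(c)` → prints [456, 2, 4, 9, 762]

Answer:
[456, 2, 4, 9, 762]
[456, 2, 4, 9, 762]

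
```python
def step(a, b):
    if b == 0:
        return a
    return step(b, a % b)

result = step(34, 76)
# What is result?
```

step(34, 76) -> step(76, 34) -> step(34, 8) -> step(8, 2) -> step(2, 0) -> 2

Answer: 2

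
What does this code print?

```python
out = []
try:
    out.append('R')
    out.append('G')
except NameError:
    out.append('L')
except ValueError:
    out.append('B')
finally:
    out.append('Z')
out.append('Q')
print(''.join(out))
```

Execution trace: 'R' (try body) → 'G' (try body, no exception) → 'Z' (finally) → 'Q' (after the try/except). Output: RGZQ

Answer: RGZQ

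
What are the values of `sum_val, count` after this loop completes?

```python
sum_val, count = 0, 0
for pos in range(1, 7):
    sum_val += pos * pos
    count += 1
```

Sum of squares and count
`sum_val, count` takes the values: (0, 0) → (1, 0) → (1, 1) → (5, 1) → (5, 2) → (14, 2) → (14, 3) → (30, 3) → (30, 4) → (55, 4) → (55, 5) → (91, 5) → (91, 6)

Answer: 91, 6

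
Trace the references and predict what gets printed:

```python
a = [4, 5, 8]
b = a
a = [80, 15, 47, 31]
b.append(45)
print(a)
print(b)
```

Key concept: rebinding vs mutation: a is rebound to a new list, b still points at the original.
Step by step:
`a = [4, 5, 8]` → a = [4, 5, 8]
`b = a` → b = [4, 5, 8] (same object as a)
`a = [80, 15, 47, 31]` → a = [80, 15, 47, 31]
`b.append(45)` → b = [4, 5, 8, 45]
`print(a)` → prints [80, 15, 47, 31]
`print(b)` → prints [4, 5, 8, 45]

Answer:
[80, 15, 47, 31]
[4, 5, 8, 45]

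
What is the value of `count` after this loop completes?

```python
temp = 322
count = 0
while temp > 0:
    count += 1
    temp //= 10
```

Count digits by repeated division by 10
`count` takes the values: 0 → 1 → 2 → 3

Answer: 3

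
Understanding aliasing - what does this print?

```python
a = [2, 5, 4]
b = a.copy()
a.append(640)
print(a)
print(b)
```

Key concept: list.copy() creates independent copy.
Step by step:
`a = [2, 5, 4]` → a = [2, 5, 4]
`b = a.copy()` → b = [2, 5, 4]
`a.append(640)` → a = [2, 5, 4, 640]
`print(a)` → prints [2, 5, 4, 640]
`print(b)` → prints [2, 5, 4]

Answer:
[2, 5, 4, 640]
[2, 5, 4]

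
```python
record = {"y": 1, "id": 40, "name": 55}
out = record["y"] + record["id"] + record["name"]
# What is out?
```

Trace:
`record = {"y": 1, "id": 40, "name": 55}` → record = {'y': 1, 'id': 40, 'name': 55}
`out = record["y"] + record["id"] + record["name"]` → out = 96
So out = 96

Answer: 96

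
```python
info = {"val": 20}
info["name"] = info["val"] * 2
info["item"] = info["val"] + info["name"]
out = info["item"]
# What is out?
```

Trace:
`info = {"val": 20}` → info = {'val': 20}
`info["name"] = info["val"] * 2` → info = {'val': 20, 'name': 40}
`info["item"] = info["val"] + info["name"]` → info = {'val': 20, 'name': 40, 'item': 60}
`out = info["item"]` → out = 60
So out = 60

Answer: 60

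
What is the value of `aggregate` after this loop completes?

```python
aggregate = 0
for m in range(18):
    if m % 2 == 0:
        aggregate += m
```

Sum of even numbers 0 to 17
`aggregate` takes the values: 0 → 2 → 6 → 12 → 20 → 30 → 42 → 56 → 72

Answer: 72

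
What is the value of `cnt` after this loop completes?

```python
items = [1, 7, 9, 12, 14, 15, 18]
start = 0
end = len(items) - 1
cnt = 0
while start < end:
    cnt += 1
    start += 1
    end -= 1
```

Iterations until pointers meet (list length 7)
`cnt` takes the values: 0 → 1 → 2 → 3

Answer: 3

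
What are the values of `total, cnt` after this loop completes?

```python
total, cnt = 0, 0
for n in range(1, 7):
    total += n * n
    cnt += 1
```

Sum of squares and count
`total, cnt` takes the values: (0, 0) → (1, 0) → (1, 1) → (5, 1) → (5, 2) → (14, 2) → (14, 3) → (30, 3) → (30, 4) → (55, 4) → (55, 5) → (91, 5) → (91, 6)

Answer: 91, 6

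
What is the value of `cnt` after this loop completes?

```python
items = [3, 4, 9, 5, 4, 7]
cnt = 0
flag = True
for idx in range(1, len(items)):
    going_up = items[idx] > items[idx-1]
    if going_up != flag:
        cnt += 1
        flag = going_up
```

Count direction changes in [3, 4, 9, 5, 4, 7]
`cnt` takes the values: 0 → 1 → 2

Answer: 2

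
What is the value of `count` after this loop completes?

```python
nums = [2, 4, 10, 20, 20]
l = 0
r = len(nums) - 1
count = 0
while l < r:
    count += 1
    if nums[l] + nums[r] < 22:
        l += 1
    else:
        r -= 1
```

Steps to find pair summing to 22
`count` takes the values: 0 → 1 → 2 → 3 → 4

Answer: 4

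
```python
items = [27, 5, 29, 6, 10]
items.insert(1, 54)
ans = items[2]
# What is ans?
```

Trace:
`items = [27, 5, 29, 6, 10]` → items = [27, 5, 29, 6, 10]
`items.insert(1, 54)` → items = [27, 54, 5, 29, 6, 10]
`ans = items[2]` → ans = 5
So ans = 5

Answer: 5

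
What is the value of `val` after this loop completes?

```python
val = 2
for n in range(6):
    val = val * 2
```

Multiply by 2, 6 times: 2 * 2^6 = 128
`val` takes the values: 2 → 4 → 8 → 16 → 32 → 64 → 128

Answer: 128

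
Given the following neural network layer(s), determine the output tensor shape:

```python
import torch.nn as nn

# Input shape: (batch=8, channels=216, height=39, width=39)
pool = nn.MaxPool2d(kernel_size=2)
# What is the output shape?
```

Input: (8, 216, 39, 39) -> Output: (8, 216, 19, 19)

Answer: (8, 216, 19, 19)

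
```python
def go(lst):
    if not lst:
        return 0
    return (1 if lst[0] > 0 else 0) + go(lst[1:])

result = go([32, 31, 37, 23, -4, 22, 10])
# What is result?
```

Count of positive elements in [32, 31, 37, 23, -4, 22, 10] = 6

Answer: 6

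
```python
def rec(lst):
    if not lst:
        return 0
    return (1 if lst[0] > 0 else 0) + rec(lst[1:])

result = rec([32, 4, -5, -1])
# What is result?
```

Count of positive elements in [32, 4, -5, -1] = 2

Answer: 2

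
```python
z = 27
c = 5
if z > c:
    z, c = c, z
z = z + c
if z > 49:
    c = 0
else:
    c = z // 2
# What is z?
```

Trace:
`z = 27` → z = 27
`c = 5` → c = 5
`if z > c: ...` → z > c is True → z = 5; c = 27
`z = z + c` → z = 32
`if z > 49: ...` → z > 49 is False, take else branch → c = 16
So z = 32

Answer: 32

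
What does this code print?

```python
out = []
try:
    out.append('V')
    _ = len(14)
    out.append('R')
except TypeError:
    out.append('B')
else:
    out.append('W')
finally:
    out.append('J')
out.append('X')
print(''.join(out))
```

Execution trace: 'V' (try body) → 'B' (except TypeError) → 'J' (finally) → 'X' (after the try/except). Output: VBJX

Answer: VBJX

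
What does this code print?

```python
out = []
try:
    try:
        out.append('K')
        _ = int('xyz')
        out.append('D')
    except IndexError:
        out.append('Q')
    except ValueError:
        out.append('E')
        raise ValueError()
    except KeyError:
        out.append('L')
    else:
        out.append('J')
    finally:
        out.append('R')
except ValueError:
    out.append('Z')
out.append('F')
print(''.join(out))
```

Execution trace: 'K' (inner try body) → 'E' (inner except ValueError) → 'R' (inner finally) → 'Z' (outer except ValueError) → 'F' (after the try/except). Output: KERZF

Answer: KERZF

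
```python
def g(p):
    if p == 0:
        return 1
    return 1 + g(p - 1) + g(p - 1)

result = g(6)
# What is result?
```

g(p) = 1 + 2·g(p-1), g(0)=1. Closed form: (1+1)·2^6 - 1 = 127.

Answer: 127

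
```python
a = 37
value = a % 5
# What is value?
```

Trace:
`a = 37` → a = 37
`value = a % 5` → value = 2
So value = 2

Answer: 2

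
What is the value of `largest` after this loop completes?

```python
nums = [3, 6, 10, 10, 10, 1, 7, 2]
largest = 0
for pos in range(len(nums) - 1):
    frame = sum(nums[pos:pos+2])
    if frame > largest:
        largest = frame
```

Max sum of 2-element window in [3, 6, 10, 10, 10, 1, 7, 2]
`largest` takes the values: 0 → 9 → 16 → 20

Answer: 20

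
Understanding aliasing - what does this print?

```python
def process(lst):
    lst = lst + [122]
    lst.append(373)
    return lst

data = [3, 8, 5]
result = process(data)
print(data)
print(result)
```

Key concept: rebinding parameter vs mutation.
Step by step:
`data = [3, 8, 5]` → data = [3, 8, 5]
`result = process(data)` → result = [3, 8, 5, 122, 373]
`print(data)` → prints [3, 8, 5]
`print(result)` → prints [3, 8, 5, 122, 373]

Answer:
[3, 8, 5]
[3, 8, 5, 122, 373]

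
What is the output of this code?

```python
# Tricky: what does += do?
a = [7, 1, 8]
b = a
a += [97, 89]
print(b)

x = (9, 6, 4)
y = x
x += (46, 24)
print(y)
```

Key concept: += behavior differs for mutable vs immutable.
Step by step:
`a = [7, 1, 8]` → a = [7, 1, 8]
`b = a` → b = [7, 1, 8] (same object as a)
`a += [97, 89]` → a = [7, 1, 8, 97, 89] (same object as b); b = [7, 1, 8, 97, 89] (same object as a)
`print(b)` → prints [7, 1, 8, 97, 89]
`x = (9, 6, 4)` → x = (9, 6, 4)
`y = x` → y = (9, 6, 4)
`x += (46, 24)` → x = (9, 6, 4, 46, 24)
`print(y)` → prints (9, 6, 4)

Answer:
[7, 1, 8, 97, 89]
(9, 6, 4)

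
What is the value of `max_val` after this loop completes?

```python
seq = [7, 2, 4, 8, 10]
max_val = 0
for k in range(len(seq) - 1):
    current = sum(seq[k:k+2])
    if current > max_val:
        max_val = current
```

Max sum of 2-element window in [7, 2, 4, 8, 10]
`max_val` takes the values: 0 → 9 → 12 → 18

Answer: 18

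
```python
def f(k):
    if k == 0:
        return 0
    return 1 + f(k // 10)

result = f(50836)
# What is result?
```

Count of digits of 50836: 5

Answer: 5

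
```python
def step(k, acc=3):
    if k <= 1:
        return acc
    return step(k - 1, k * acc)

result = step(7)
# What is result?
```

Accumulator trace (n, acc): (7, 3) -> (6, 21) -> (5, 126) -> (4, 630) -> (3, 2520) -> (2, 7560) -> (1, 15120) -> return 15120

Answer: 15120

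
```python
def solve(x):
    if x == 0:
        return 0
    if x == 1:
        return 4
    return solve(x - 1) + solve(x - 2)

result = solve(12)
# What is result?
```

Build up from base cases: solve(0)=0, solve(1)=4, solve(2)=4, solve(3)=8, solve(4)=12, solve(5)=20, solve(6)=32, ..., solve(12)=576

Answer: 576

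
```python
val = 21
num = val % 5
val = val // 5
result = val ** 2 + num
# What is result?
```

Trace:
`val = 21` → val = 21
`num = val % 5` → num = 1
`val = val // 5` → val = 4
`result = val ** 2 + num` → result = 17
So result = 17

Answer: 17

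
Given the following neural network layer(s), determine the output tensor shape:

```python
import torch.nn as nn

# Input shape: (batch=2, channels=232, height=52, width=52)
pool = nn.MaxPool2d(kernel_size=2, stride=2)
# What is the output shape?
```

Input: (2, 232, 52, 52) -> Output: (2, 232, 26, 26)

Answer: (2, 232, 26, 26)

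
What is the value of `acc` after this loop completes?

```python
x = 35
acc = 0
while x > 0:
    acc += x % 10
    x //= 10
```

Sum digits of 35
`acc` takes the values: 0 → 5 → 8

Answer: 8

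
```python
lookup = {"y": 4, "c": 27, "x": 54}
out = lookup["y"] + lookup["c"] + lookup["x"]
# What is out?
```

Trace:
`lookup = {"y": 4, "c": 27, "x": 54}` → lookup = {'y': 4, 'c': 27, 'x': 54}
`out = lookup["y"] + lookup["c"] + lookup["x"]` → out = 85
So out = 85

Answer: 85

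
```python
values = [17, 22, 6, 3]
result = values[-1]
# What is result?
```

Trace:
`values = [17, 22, 6, 3]` → values = [17, 22, 6, 3]
`result = values[-1]` → result = 3
So result = 3

Answer: 3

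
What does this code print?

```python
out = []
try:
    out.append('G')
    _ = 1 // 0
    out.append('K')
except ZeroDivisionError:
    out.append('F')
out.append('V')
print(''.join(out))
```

Execution trace: 'G' (try body) → 'F' (except ZeroDivisionError) → 'V' (after the try/except). Output: GFV

Answer: GFV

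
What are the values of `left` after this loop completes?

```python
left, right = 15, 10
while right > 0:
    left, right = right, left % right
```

GCD of 15 and 10
`left` takes the values: 15 → 10 → 5

Answer: 5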